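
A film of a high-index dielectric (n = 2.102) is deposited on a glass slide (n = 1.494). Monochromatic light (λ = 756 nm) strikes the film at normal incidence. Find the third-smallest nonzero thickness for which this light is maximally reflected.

Ray reflecting at the top interface goes from n = 1.0 toward n = 2.102: a half-wave phase shift.
Ray reflecting at the bottom interface goes from n = 2.102 toward n = 1.494: no phase shift.
Exactly one π shift → a net half-wave offset.
For bright reflection here: 2 n t = (m + ½) λ.
The third-smallest nonzero thickness corresponds to m = 2: t = (m + ½) λ / (2 n) = 2.50 × 756 / (2 × 2.102) = 450 nm.

450 nm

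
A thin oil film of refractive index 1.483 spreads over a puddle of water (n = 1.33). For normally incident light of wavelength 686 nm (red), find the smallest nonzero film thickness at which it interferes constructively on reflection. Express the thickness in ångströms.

Top surface (1.0 → 1.483): reflection off a higher-index medium gives a half-wave phase shift.
Bottom surface (1.483 → 1.33): reflection off a lower-index medium gives no phase shift.
The two reflections differ by half a wavelength.
With one net inversion, constructive interference in reflection requires 2 n t = (m + ½) λ.
Minimum at m = 0: t = λ / (4 n) = 686 / (4 × 1.483) = 116 nm.

1156 Å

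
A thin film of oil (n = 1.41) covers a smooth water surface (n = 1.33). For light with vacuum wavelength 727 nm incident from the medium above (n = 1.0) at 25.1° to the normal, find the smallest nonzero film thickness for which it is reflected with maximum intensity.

Top surface (1.0 → 1.41): reflection off a higher-index medium gives a half-wave phase shift.
At the lower boundary (n = 1.41 to n = 1.33) the reflected ray undergoes no phase shift.
Net: one phase inversion between the two reflected rays.
With one net inversion, constructive interference in reflection requires 2 n t cos θ_r = (m + ½) λ.
Snell's law: 1.0 sin 25.1° = 1.41 sin θ_r → sin θ_r = 0.301, cos θ_r = 0.954.
Minimum at m = 0: t = λ / (4 n cos θ_r) = 727 / (4 × 1.41 × 0.954) = 135 nm.

135 nm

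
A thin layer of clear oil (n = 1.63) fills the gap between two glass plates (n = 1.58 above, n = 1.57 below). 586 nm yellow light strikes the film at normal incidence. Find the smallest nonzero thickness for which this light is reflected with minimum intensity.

180 nm

Top surface (1.58 → 1.63): reflection off a higher-index medium gives a half-wave phase shift.
Bottom surface (1.63 → 1.57): reflection off a lower-index medium gives no phase shift.
Net: one phase inversion between the two reflected rays.
So the condition for destructive reflection is 2 n t = m λ.
The smallest nonzero thickness corresponds to m = 1: t = m λ / (2 n) = 1.00 × 586 / (2 × 1.63) = 180 nm.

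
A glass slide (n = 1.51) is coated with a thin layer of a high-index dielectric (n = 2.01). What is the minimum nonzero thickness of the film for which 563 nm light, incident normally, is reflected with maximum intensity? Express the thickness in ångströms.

700 Å

At the upper boundary (n = 1.0 to n = 2.01) the reflected ray undergoes a half-wave phase shift.
Ray reflecting at the bottom interface goes from n = 2.01 toward n = 1.51: no phase shift.
The two reflections differ by half a wavelength.
So the condition for constructive reflection is 2 n t = (m + ½) λ.
Minimum at m = 0: t = λ / (4 n) = 563 / (4 × 2.01) = 70.0 nm.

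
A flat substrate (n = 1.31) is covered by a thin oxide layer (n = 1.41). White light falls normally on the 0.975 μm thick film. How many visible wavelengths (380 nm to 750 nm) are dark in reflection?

4

At the upper boundary (n = 1.0 to n = 1.41) the reflected ray undergoes a half-wave phase shift.
Ray reflecting at the bottom interface goes from n = 1.41 toward n = 1.31: no phase shift.
The two reflections differ by half a wavelength.
With one net inversion, destructive interference in reflection requires 2 n t = m λ.
λ = 2 n t / m = 2750 / m nm.
m=3: 917 nm (IR); m=4: 687 nm (visible); m=5: 550 nm (visible); m=6: 458 nm (visible); m=7: 393 nm (visible); m=8: 344 nm (UV).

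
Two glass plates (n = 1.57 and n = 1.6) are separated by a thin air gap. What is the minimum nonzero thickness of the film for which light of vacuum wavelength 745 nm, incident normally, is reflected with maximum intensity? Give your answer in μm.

Ray reflecting at the top interface goes from n = 1.57 toward n = 1.0: no phase shift.
Bottom surface (1.0 → 1.6): reflection off a higher-index medium gives a half-wave phase shift.
The two reflections differ by half a wavelength.
So the condition for constructive reflection is 2 n t = (m + ½) λ.
Minimum at m = 0: t = λ / (4 n) = 745 / (4 × 1.0) = 186 nm.

0.186 μm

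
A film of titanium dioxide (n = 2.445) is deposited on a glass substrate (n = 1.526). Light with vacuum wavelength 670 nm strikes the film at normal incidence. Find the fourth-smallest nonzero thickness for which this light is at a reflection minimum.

548 nm

At the upper boundary (n = 1.0 to n = 2.445) the reflected ray undergoes a half-wave phase shift.
At the lower boundary (n = 2.445 to n = 1.526) the reflected ray undergoes no phase shift.
Exactly one π shift → a net half-wave offset.
So the condition for destructive reflection is 2 n t = m λ.
The fourth-smallest nonzero thickness corresponds to m = 4: t = m λ / (2 n) = 4.00 × 670 / (2 × 2.445) = 548 nm.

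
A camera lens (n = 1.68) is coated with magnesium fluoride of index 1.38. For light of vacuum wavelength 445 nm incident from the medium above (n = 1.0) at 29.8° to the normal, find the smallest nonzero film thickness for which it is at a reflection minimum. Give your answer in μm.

0.0864 μm

Ray reflecting at the top interface goes from n = 1.0 toward n = 1.38: a half-wave phase shift.
At the lower boundary (n = 1.38 to n = 1.68) the reflected ray undergoes a half-wave phase shift.
Net: no relative phase inversion (both shifts match).
With no net inversion, destructive interference in reflection requires 2 n t cos θ_r = (m + ½) λ.
Snell's law: 1.0 sin 29.8° = 1.38 sin θ_r → sin θ_r = 0.360, cos θ_r = 0.933.
Minimum at m = 0: t = λ / (4 n cos θ_r) = 445 / (4 × 1.38 × 0.933) = 86.4 nm.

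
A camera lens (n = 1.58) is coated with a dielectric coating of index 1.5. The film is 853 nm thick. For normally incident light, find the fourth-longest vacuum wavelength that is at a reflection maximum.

Ray reflecting at the top interface goes from n = 1.0 toward n = 1.5: a half-wave phase shift.
Bottom surface (1.5 → 1.58): reflection off a higher-index medium gives a half-wave phase shift.
Net: no relative phase inversion (both shifts match).
With no net inversion, constructive interference in reflection requires 2 n t = m λ.
λ = 2 n t / m. The fourth-longest wavelength is m = 4: λ = 2 × 1.5 × 853 / 4.00 = 640 nm.

640 nm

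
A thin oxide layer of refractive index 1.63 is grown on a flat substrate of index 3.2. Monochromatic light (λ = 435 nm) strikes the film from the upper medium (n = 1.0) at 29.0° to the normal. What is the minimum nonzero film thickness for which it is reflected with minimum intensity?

69.9 nm

Top surface (1.0 → 1.63): reflection off a higher-index medium gives a half-wave phase shift.
Ray reflecting at the bottom interface goes from n = 1.63 toward n = 3.2: a half-wave phase shift.
Zero or two π shifts → no net half-wave offset.
So the condition for destructive reflection is 2 n t cos θ_r = (m + ½) λ.
Snell's law: 1.0 sin 29.0° = 1.63 sin θ_r → sin θ_r = 0.297, cos θ_r = 0.955.
Minimum at m = 0: t = λ / (4 n cos θ_r) = 435 / (4 × 1.63 × 0.955) = 69.9 nm.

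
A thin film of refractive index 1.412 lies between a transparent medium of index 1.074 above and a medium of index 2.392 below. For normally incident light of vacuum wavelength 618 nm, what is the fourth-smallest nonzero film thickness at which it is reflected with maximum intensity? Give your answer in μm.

Top surface (1.074 → 1.412): reflection off a higher-index medium gives a half-wave phase shift.
At the lower boundary (n = 1.412 to n = 2.392) the reflected ray undergoes a half-wave phase shift.
The two reflections carry the same phase change, so no net offset.
With no net inversion, constructive interference in reflection requires 2 n t = m λ.
The fourth-smallest nonzero thickness corresponds to m = 4: t = m λ / (2 n) = 4.00 × 618 / (2 × 1.412) = 875 nm.

0.875 μm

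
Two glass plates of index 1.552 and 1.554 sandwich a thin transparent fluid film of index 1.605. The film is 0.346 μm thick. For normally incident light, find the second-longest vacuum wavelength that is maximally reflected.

740 nm

Top surface (1.552 → 1.605): reflection off a higher-index medium gives a half-wave phase shift.
Bottom surface (1.605 → 1.554): reflection off a lower-index medium gives no phase shift.
The two reflections differ by half a wavelength.
For strong reflection here: 2 n t = (m + ½) λ.
λ = 2 n t / (m + ½). The second-longest wavelength is m = 1: λ = 2 × 1.605 × 346 / 1.50 = 740 nm.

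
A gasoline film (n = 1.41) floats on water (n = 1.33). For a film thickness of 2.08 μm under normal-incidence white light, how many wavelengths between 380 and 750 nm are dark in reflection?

8

Top surface (1.0 → 1.41): reflection off a higher-index medium gives a half-wave phase shift.
At the lower boundary (n = 1.41 to n = 1.33) the reflected ray undergoes no phase shift.
Net: one phase inversion between the two reflected rays.
So the condition for destructive reflection is 2 n t = m λ.
λ = 2 n t / m = 5866 / m nm.
m=7: 838 nm (IR); m=8: 733 nm (visible); m=9: 652 nm (visible); m=10: 587 nm (visible); m=11: 533 nm (visible); m=12: 489 nm (visible); m=13: 451 nm (visible); m=14: 419 nm (visible); m=15: 391 nm (visible); m=16: 367 nm (UV).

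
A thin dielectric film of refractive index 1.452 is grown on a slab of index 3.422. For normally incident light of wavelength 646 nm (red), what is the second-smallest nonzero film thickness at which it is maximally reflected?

Ray reflecting at the top interface goes from n = 1.0 toward n = 1.452: a half-wave phase shift.
Bottom surface (1.452 → 3.422): reflection off a higher-index medium gives a half-wave phase shift.
Net: no relative phase inversion (both shifts match).
With no net inversion, constructive interference in reflection requires 2 n t = m λ.
The second-smallest nonzero thickness corresponds to m = 2: t = m λ / (2 n) = 2.00 × 646 / (2 × 1.452) = 445 nm.

445 nm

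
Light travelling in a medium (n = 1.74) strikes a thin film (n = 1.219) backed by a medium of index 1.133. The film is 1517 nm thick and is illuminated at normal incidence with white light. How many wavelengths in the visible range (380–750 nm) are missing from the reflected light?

5

At the upper boundary (n = 1.74 to n = 1.219) the reflected ray undergoes no phase shift.
Bottom surface (1.219 → 1.133): reflection off a lower-index medium gives no phase shift.
The two reflections carry the same phase change, so no net offset.
So the condition for destructive reflection is 2 n t = (m + ½) λ.
λ = 2 n t / (m + ½) = 3698 / (m + ½) nm.
m=4: 822 nm (IR); m=5: 672 nm (visible); m=6: 569 nm (visible); m=7: 493 nm (visible); m=8: 435 nm (visible); m=9: 389 nm (visible); m=10: 352 nm (UV).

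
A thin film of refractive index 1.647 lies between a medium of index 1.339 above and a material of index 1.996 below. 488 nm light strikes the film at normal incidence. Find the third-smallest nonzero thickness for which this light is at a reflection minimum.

370 nm

At the upper boundary (n = 1.339 to n = 1.647) the reflected ray undergoes a half-wave phase shift.
At the lower boundary (n = 1.647 to n = 1.996) the reflected ray undergoes a half-wave phase shift.
Zero or two π shifts → no net half-wave offset.
So the condition for destructive reflection is 2 n t = (m + ½) λ.
The third-smallest nonzero thickness corresponds to m = 2: t = (m + ½) λ / (2 n) = 2.50 × 488 / (2 × 1.647) = 370 nm.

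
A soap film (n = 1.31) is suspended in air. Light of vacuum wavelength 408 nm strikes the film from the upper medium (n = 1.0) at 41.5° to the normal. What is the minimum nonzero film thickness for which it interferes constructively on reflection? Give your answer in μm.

0.0903 μm

Ray reflecting at the top interface goes from n = 1.0 toward n = 1.31: a half-wave phase shift.
Bottom surface (1.31 → 1.0): reflection off a lower-index medium gives no phase shift.
Net: one phase inversion between the two reflected rays.
With one net inversion, constructive interference in reflection requires 2 n t cos θ_r = (m + ½) λ.
Snell's law: 1.0 sin 41.5° = 1.31 sin θ_r → sin θ_r = 0.506, cos θ_r = 0.863.
Minimum at m = 0: t = λ / (4 n cos θ_r) = 408 / (4 × 1.31 × 0.863) = 90.3 nm.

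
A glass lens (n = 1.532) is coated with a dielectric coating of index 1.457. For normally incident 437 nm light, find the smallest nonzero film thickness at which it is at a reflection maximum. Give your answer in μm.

At the upper boundary (n = 1.0 to n = 1.457) the reflected ray undergoes a half-wave phase shift.
At the lower boundary (n = 1.457 to n = 1.532) the reflected ray undergoes a half-wave phase shift.
Net: no relative phase inversion (both shifts match).
For strong reflection here: 2 n t = m λ.
Minimum nonzero at m = 1: t = λ / (2 n) = 437 / (2 × 1.457) = 150 nm.

0.150 μm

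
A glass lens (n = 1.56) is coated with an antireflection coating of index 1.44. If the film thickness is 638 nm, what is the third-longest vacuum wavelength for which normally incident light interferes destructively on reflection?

Top surface (1.0 → 1.44): reflection off a higher-index medium gives a half-wave phase shift.
Ray reflecting at the bottom interface goes from n = 1.44 toward n = 1.56: a half-wave phase shift.
Zero or two π shifts → no net half-wave offset.
For weak reflection here: 2 n t = (m + ½) λ.
λ = 2 n t / (m + ½). The third-longest wavelength is m = 2: λ = 2 × 1.44 × 638 / 2.50 = 735 nm.

735 nm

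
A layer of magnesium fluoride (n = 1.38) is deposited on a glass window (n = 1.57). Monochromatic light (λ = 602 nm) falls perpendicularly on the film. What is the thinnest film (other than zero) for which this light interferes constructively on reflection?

218 nm

Ray reflecting at the top interface goes from n = 1.0 toward n = 1.38: a half-wave phase shift.
Ray reflecting at the bottom interface goes from n = 1.38 toward n = 1.57: a half-wave phase shift.
The two reflections carry the same phase change, so no net offset.
So the condition for constructive reflection is 2 n t = m λ.
Minimum nonzero at m = 1: t = λ / (2 n) = 602 / (2 × 1.38) = 218 nm.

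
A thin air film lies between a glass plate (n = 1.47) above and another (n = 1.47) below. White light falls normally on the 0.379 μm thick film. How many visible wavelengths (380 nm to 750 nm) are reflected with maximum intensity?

Ray reflecting at the top interface goes from n = 1.47 toward n = 1.0: no phase shift.
At the lower boundary (n = 1.0 to n = 1.47) the reflected ray undergoes a half-wave phase shift.
Net: one phase inversion between the two reflected rays.
For bright reflection here: 2 n t = (m + ½) λ.
λ = 2 n t / (m + ½) = 758 / (m + ½) nm.
m=0: 1516 nm (IR); m=1: 505 nm (visible); m=2: 303 nm (UV).

1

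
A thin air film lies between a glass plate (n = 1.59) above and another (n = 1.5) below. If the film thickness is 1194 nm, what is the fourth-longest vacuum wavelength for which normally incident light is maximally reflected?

682 nm

Top surface (1.59 → 1.0): reflection off a lower-index medium gives no phase shift.
Ray reflecting at the bottom interface goes from n = 1.0 toward n = 1.5: a half-wave phase shift.
The two reflections differ by half a wavelength.
For strong reflection here: 2 n t = (m + ½) λ.
λ = 2 n t / (m + ½). The fourth-longest wavelength is m = 3: λ = 2 × 1.0 × 1194 / 3.50 = 682 nm.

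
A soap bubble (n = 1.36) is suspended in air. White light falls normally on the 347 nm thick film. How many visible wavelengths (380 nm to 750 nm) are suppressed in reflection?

1

At the upper boundary (n = 1.0 to n = 1.36) the reflected ray undergoes a half-wave phase shift.
At the lower boundary (n = 1.36 to n = 1.0) the reflected ray undergoes no phase shift.
The two reflections differ by half a wavelength.
With one net inversion, destructive interference in reflection requires 2 n t = m λ.
λ = 2 n t / m = 944 / m nm.
m=1: 944 nm (IR); m=2: 472 nm (visible); m=3: 315 nm (UV).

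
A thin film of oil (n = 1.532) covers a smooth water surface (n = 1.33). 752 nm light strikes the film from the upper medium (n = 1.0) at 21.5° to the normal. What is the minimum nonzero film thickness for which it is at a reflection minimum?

At the upper boundary (n = 1.0 to n = 1.532) the reflected ray undergoes a half-wave phase shift.
Bottom surface (1.532 → 1.33): reflection off a lower-index medium gives no phase shift.
Exactly one π shift → a net half-wave offset.
So the condition for destructive reflection is 2 n t cos θ_r = m λ.
Snell's law: 1.0 sin 21.5° = 1.532 sin θ_r → sin θ_r = 0.239, cos θ_r = 0.971.
Minimum nonzero at m = 1: t = λ / (2 n cos θ_r) = 752 / (2 × 1.532 × 0.971) = 253 nm.

253 nm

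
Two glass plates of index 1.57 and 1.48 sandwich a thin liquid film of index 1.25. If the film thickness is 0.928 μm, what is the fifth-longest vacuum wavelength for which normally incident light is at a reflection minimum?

At the upper boundary (n = 1.57 to n = 1.25) the reflected ray undergoes no phase shift.
At the lower boundary (n = 1.25 to n = 1.48) the reflected ray undergoes a half-wave phase shift.
Exactly one π shift → a net half-wave offset.
With one net inversion, destructive interference in reflection requires 2 n t = m λ.
λ = 2 n t / m. The fifth-longest wavelength is m = 5: λ = 2 × 1.25 × 928 / 5.00 = 464 nm.

464 nm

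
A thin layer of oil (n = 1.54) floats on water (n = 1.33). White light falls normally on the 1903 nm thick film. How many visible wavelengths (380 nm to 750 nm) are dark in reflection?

Top surface (1.0 → 1.54): reflection off a higher-index medium gives a half-wave phase shift.
At the lower boundary (n = 1.54 to n = 1.33) the reflected ray undergoes no phase shift.
Net: one phase inversion between the two reflected rays.
For weak reflection here: 2 n t = m λ.
λ = 2 n t / m = 5861 / m nm.
m=7: 837 nm (IR); m=8: 733 nm (visible); m=9: 651 nm (visible); m=10: 586 nm (visible); m=11: 533 nm (visible); m=12: 488 nm (visible); m=13: 451 nm (visible); m=14: 419 nm (visible); m=15: 391 nm (visible); m=16: 366 nm (UV).

8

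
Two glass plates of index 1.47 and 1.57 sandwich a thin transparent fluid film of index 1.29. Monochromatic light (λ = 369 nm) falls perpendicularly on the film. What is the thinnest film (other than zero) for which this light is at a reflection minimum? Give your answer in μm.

0.143 μm

At the upper boundary (n = 1.47 to n = 1.29) the reflected ray undergoes no phase shift.
Ray reflecting at the bottom interface goes from n = 1.29 toward n = 1.57: a half-wave phase shift.
The two reflections differ by half a wavelength.
For minimum reflection here: 2 n t = m λ.
Minimum nonzero at m = 1: t = λ / (2 n) = 369 / (2 × 1.29) = 143 nm.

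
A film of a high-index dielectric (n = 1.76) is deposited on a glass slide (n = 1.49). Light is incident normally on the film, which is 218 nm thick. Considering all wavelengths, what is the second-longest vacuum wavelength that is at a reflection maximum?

At the upper boundary (n = 1.0 to n = 1.76) the reflected ray undergoes a half-wave phase shift.
Bottom surface (1.76 → 1.49): reflection off a lower-index medium gives no phase shift.
Net: one phase inversion between the two reflected rays.
With one net inversion, constructive interference in reflection requires 2 n t = (m + ½) λ.
λ = 2 n t / (m + ½). The second-longest wavelength is m = 1: λ = 2 × 1.76 × 218 / 1.50 = 512 nm.

512 nm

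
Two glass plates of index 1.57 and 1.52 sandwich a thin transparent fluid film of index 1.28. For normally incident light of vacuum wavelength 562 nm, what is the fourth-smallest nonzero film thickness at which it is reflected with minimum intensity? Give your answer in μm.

0.878 μm

Top surface (1.57 → 1.28): reflection off a lower-index medium gives no phase shift.
Bottom surface (1.28 → 1.52): reflection off a higher-index medium gives a half-wave phase shift.
Exactly one π shift → a net half-wave offset.
So the condition for destructive reflection is 2 n t = m λ.
The fourth-smallest nonzero thickness corresponds to m = 4: t = m λ / (2 n) = 4.00 × 562 / (2 × 1.28) = 878 nm.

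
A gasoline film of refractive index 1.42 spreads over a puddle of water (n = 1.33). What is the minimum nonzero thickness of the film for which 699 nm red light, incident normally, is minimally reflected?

246 nm

At the upper boundary (n = 1.0 to n = 1.42) the reflected ray undergoes a half-wave phase shift.
At the lower boundary (n = 1.42 to n = 1.33) the reflected ray undergoes no phase shift.
Net: one phase inversion between the two reflected rays.
With one net inversion, destructive interference in reflection requires 2 n t = m λ.
Minimum nonzero at m = 1: t = λ / (2 n) = 699 / (2 × 1.42) = 246 nm.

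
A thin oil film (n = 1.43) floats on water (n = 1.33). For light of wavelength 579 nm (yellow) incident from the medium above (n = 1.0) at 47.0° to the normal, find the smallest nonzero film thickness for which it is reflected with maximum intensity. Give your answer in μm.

Ray reflecting at the top interface goes from n = 1.0 toward n = 1.43: a half-wave phase shift.
Ray reflecting at the bottom interface goes from n = 1.43 toward n = 1.33: no phase shift.
Net: one phase inversion between the two reflected rays.
So the condition for constructive reflection is 2 n t cos θ_r = (m + ½) λ.
Snell's law: 1.0 sin 47.0° = 1.43 sin θ_r → sin θ_r = 0.511, cos θ_r = 0.859.
Minimum at m = 0: t = λ / (4 n cos θ_r) = 579 / (4 × 1.43 × 0.859) = 118 nm.

0.118 μm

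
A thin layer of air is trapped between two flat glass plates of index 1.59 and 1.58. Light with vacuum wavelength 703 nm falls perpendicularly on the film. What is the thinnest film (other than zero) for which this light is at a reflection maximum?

Ray reflecting at the top interface goes from n = 1.59 toward n = 1.0: no phase shift.
At the lower boundary (n = 1.0 to n = 1.58) the reflected ray undergoes a half-wave phase shift.
Exactly one π shift → a net half-wave offset.
For bright reflection here: 2 n t = (m + ½) λ.
Minimum at m = 0: t = λ / (4 n) = 703 / (4 × 1.0) = 176 nm.

176 nm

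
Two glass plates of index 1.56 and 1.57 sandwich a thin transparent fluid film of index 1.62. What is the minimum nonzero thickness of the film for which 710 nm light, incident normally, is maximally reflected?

110 nm

Ray reflecting at the top interface goes from n = 1.56 toward n = 1.62: a half-wave phase shift.
Ray reflecting at the bottom interface goes from n = 1.62 toward n = 1.57: no phase shift.
The two reflections differ by half a wavelength.
For maximum reflection here: 2 n t = (m + ½) λ.
Minimum at m = 0: t = λ / (4 n) = 710 / (4 × 1.62) = 110 nm.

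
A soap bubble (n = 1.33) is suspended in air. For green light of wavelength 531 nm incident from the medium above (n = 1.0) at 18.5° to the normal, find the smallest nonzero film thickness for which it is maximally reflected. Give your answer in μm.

Top surface (1.0 → 1.33): reflection off a higher-index medium gives a half-wave phase shift.
Bottom surface (1.33 → 1.0): reflection off a lower-index medium gives no phase shift.
The two reflections differ by half a wavelength.
For maximum reflection here: 2 n t cos θ_r = (m + ½) λ.
Snell's law: 1.0 sin 18.5° = 1.33 sin θ_r → sin θ_r = 0.239, cos θ_r = 0.971.
Minimum at m = 0: t = λ / (4 n cos θ_r) = 531 / (4 × 1.33 × 0.971) = 103 nm.

0.103 μm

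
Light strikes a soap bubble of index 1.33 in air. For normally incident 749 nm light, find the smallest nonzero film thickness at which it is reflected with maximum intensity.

At the upper boundary (n = 1.0 to n = 1.33) the reflected ray undergoes a half-wave phase shift.
Bottom surface (1.33 → 1.0): reflection off a lower-index medium gives no phase shift.
Net: one phase inversion between the two reflected rays.
For bright reflection here: 2 n t = (m + ½) λ.
Minimum at m = 0: t = λ / (4 n) = 749 / (4 × 1.33) = 141 nm.

141 nm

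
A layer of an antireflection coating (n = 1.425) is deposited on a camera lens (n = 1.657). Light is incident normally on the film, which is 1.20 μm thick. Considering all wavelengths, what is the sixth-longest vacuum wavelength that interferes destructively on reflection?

622 nm

At the upper boundary (n = 1.0 to n = 1.425) the reflected ray undergoes a half-wave phase shift.
Ray reflecting at the bottom interface goes from n = 1.425 toward n = 1.657: a half-wave phase shift.
The two reflections carry the same phase change, so no net offset.
For weak reflection here: 2 n t = (m + ½) λ.
λ = 2 n t / (m + ½). The sixth-longest wavelength is m = 5: λ = 2 × 1.425 × 1200 / 5.50 = 622 nm.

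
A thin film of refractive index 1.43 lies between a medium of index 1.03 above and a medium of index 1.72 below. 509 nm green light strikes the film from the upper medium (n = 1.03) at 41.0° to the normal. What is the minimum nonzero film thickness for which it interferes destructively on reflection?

Top surface (1.03 → 1.43): reflection off a higher-index medium gives a half-wave phase shift.
Ray reflecting at the bottom interface goes from n = 1.43 toward n = 1.72: a half-wave phase shift.
Net: no relative phase inversion (both shifts match).
So the condition for destructive reflection is 2 n t cos θ_r = (m + ½) λ.
Snell's law: 1.03 sin 41.0° = 1.43 sin θ_r → sin θ_r = 0.473, cos θ_r = 0.881.
Minimum at m = 0: t = λ / (4 n cos θ_r) = 509 / (4 × 1.43 × 0.881) = 101 nm.

101 nm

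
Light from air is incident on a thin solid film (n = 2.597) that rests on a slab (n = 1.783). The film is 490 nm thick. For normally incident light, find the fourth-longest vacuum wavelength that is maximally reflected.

727 nm

At the upper boundary (n = 1.0 to n = 2.597) the reflected ray undergoes a half-wave phase shift.
Bottom surface (2.597 → 1.783): reflection off a lower-index medium gives no phase shift.
Exactly one π shift → a net half-wave offset.
For maximum reflection here: 2 n t = (m + ½) λ.
λ = 2 n t / (m + ½). The fourth-longest wavelength is m = 3: λ = 2 × 2.597 × 490 / 3.50 = 727 nm.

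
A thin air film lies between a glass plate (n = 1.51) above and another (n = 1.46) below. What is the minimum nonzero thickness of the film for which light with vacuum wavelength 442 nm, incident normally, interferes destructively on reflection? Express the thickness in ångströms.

2210 Å

Top surface (1.51 → 1.0): reflection off a lower-index medium gives no phase shift.
Ray reflecting at the bottom interface goes from n = 1.0 toward n = 1.46: a half-wave phase shift.
Net: one phase inversion between the two reflected rays.
With one net inversion, destructive interference in reflection requires 2 n t = m λ.
Minimum nonzero at m = 1: t = λ / (2 n) = 442 / (2 × 1.0) = 221 nm.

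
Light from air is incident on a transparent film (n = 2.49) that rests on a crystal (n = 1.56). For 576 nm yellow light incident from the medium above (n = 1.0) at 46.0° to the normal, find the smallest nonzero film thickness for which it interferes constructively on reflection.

60.4 nm

At the upper boundary (n = 1.0 to n = 2.49) the reflected ray undergoes a half-wave phase shift.
Bottom surface (2.49 → 1.56): reflection off a lower-index medium gives no phase shift.
The two reflections differ by half a wavelength.
So the condition for constructive reflection is 2 n t cos θ_r = (m + ½) λ.
Snell's law: 1.0 sin 46.0° = 2.49 sin θ_r → sin θ_r = 0.289, cos θ_r = 0.957.
Minimum at m = 0: t = λ / (4 n cos θ_r) = 576 / (4 × 2.49 × 0.957) = 60.4 nm.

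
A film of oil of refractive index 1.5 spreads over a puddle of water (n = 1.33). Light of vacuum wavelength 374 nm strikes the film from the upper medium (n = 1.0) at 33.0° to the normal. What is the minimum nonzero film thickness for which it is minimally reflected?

134 nm

Top surface (1.0 → 1.5): reflection off a higher-index medium gives a half-wave phase shift.
At the lower boundary (n = 1.5 to n = 1.33) the reflected ray undergoes no phase shift.
The two reflections differ by half a wavelength.
For minimum reflection here: 2 n t cos θ_r = m λ.
Snell's law: 1.0 sin 33.0° = 1.5 sin θ_r → sin θ_r = 0.363, cos θ_r = 0.932.
Minimum nonzero at m = 1: t = λ / (2 n cos θ_r) = 374 / (2 × 1.5 × 0.932) = 134 nm.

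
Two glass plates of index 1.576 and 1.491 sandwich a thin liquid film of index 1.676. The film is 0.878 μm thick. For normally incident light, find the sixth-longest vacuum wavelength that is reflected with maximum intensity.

535 nm

Top surface (1.576 → 1.676): reflection off a higher-index medium gives a half-wave phase shift.
At the lower boundary (n = 1.676 to n = 1.491) the reflected ray undergoes no phase shift.
The two reflections differ by half a wavelength.
With one net inversion, constructive interference in reflection requires 2 n t = (m + ½) λ.
λ = 2 n t / (m + ½). The sixth-longest wavelength is m = 5: λ = 2 × 1.676 × 878 / 5.50 = 535 nm.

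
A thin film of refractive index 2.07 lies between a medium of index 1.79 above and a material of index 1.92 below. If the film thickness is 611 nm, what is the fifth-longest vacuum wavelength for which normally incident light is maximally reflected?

562 nm

Top surface (1.79 → 2.07): reflection off a higher-index medium gives a half-wave phase shift.
Bottom surface (2.07 → 1.92): reflection off a lower-index medium gives no phase shift.
Exactly one π shift → a net half-wave offset.
For strong reflection here: 2 n t = (m + ½) λ.
λ = 2 n t / (m + ½). The fifth-longest wavelength is m = 4: λ = 2 × 2.07 × 611 / 4.50 = 562 nm.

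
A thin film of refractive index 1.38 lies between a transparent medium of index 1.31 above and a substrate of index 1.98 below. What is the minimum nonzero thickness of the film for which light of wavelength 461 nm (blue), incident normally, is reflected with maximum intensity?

167 nm

At the upper boundary (n = 1.31 to n = 1.38) the reflected ray undergoes a half-wave phase shift.
Bottom surface (1.38 → 1.98): reflection off a higher-index medium gives a half-wave phase shift.
The two reflections carry the same phase change, so no net offset.
For strong reflection here: 2 n t = m λ.
Minimum nonzero at m = 1: t = λ / (2 n) = 461 / (2 × 1.38) = 167 nm.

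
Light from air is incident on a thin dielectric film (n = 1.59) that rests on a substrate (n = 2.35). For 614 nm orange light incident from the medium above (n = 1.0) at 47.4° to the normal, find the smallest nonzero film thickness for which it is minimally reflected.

109 nm

At the upper boundary (n = 1.0 to n = 1.59) the reflected ray undergoes a half-wave phase shift.
Bottom surface (1.59 → 2.35): reflection off a higher-index medium gives a half-wave phase shift.
Zero or two π shifts → no net half-wave offset.
With no net inversion, destructive interference in reflection requires 2 n t cos θ_r = (m + ½) λ.
Snell's law: 1.0 sin 47.4° = 1.59 sin θ_r → sin θ_r = 0.463, cos θ_r = 0.886.
Minimum at m = 0: t = λ / (4 n cos θ_r) = 614 / (4 × 1.59 × 0.886) = 109 nm.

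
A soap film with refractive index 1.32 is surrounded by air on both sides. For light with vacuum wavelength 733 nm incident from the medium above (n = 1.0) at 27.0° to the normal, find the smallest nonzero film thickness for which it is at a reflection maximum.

Ray reflecting at the top interface goes from n = 1.0 toward n = 1.32: a half-wave phase shift.
Bottom surface (1.32 → 1.0): reflection off a lower-index medium gives no phase shift.
The two reflections differ by half a wavelength.
With one net inversion, constructive interference in reflection requires 2 n t cos θ_r = (m + ½) λ.
Snell's law: 1.0 sin 27.0° = 1.32 sin θ_r → sin θ_r = 0.344, cos θ_r = 0.939.
Minimum at m = 0: t = λ / (4 n cos θ_r) = 733 / (4 × 1.32 × 0.939) = 148 nm.

148 nm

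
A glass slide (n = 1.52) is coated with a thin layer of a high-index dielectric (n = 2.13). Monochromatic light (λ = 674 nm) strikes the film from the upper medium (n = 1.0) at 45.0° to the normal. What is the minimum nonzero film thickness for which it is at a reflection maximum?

Ray reflecting at the top interface goes from n = 1.0 toward n = 2.13: a half-wave phase shift.
Ray reflecting at the bottom interface goes from n = 2.13 toward n = 1.52: no phase shift.
Net: one phase inversion between the two reflected rays.
With one net inversion, constructive interference in reflection requires 2 n t cos θ_r = (m + ½) λ.
Snell's law: 1.0 sin 45.0° = 2.13 sin θ_r → sin θ_r = 0.332, cos θ_r = 0.943.
Minimum at m = 0: t = λ / (4 n cos θ_r) = 674 / (4 × 2.13 × 0.943) = 83.9 nm.

83.9 nm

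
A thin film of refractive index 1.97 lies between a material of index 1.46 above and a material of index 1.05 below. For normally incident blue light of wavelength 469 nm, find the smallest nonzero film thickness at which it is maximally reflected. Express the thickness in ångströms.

Ray reflecting at the top interface goes from n = 1.46 toward n = 1.97: a half-wave phase shift.
At the lower boundary (n = 1.97 to n = 1.05) the reflected ray undergoes no phase shift.
The two reflections differ by half a wavelength.
For strong reflection here: 2 n t = (m + ½) λ.
Minimum at m = 0: t = λ / (4 n) = 469 / (4 × 1.97) = 59.5 nm.

595 Å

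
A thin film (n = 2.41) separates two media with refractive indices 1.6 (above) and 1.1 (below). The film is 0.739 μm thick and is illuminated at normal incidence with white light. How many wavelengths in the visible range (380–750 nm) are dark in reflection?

5

At the upper boundary (n = 1.6 to n = 2.41) the reflected ray undergoes a half-wave phase shift.
Bottom surface (2.41 → 1.1): reflection off a lower-index medium gives no phase shift.
Exactly one π shift → a net half-wave offset.
With one net inversion, destructive interference in reflection requires 2 n t = m λ.
λ = 2 n t / m = 3562 / m nm.
m=4: 890 nm (IR); m=5: 712 nm (visible); m=6: 594 nm (visible); m=7: 509 nm (visible); m=8: 445 nm (visible); m=9: 396 nm (visible); m=10: 356 nm (UV).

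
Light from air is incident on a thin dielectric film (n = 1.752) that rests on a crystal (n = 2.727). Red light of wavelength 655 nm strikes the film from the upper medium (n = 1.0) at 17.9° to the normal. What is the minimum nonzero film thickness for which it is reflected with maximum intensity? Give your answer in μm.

Top surface (1.0 → 1.752): reflection off a higher-index medium gives a half-wave phase shift.
Ray reflecting at the bottom interface goes from n = 1.752 toward n = 2.727: a half-wave phase shift.
Net: no relative phase inversion (both shifts match).
For bright reflection here: 2 n t cos θ_r = m λ.
Snell's law: 1.0 sin 17.9° = 1.752 sin θ_r → sin θ_r = 0.175, cos θ_r = 0.984.
Minimum nonzero at m = 1: t = λ / (2 n cos θ_r) = 655 / (2 × 1.752 × 0.984) = 190 nm.

0.190 μm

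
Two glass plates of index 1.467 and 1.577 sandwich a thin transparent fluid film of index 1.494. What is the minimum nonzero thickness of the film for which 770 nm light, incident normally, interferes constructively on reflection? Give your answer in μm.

At the upper boundary (n = 1.467 to n = 1.494) the reflected ray undergoes a half-wave phase shift.
Ray reflecting at the bottom interface goes from n = 1.494 toward n = 1.577: a half-wave phase shift.
The two reflections carry the same phase change, so no net offset.
For bright reflection here: 2 n t = m λ.
Minimum nonzero at m = 1: t = λ / (2 n) = 770 / (2 × 1.494) = 258 nm.

0.258 μm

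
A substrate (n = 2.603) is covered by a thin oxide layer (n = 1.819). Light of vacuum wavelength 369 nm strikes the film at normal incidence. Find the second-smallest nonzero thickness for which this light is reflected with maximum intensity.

At the upper boundary (n = 1.0 to n = 1.819) the reflected ray undergoes a half-wave phase shift.
Bottom surface (1.819 → 2.603): reflection off a higher-index medium gives a half-wave phase shift.
The two reflections carry the same phase change, so no net offset.
For bright reflection here: 2 n t = m λ.
The second-smallest nonzero thickness corresponds to m = 2: t = m λ / (2 n) = 2.00 × 369 / (2 × 1.819) = 203 nm.

203 nm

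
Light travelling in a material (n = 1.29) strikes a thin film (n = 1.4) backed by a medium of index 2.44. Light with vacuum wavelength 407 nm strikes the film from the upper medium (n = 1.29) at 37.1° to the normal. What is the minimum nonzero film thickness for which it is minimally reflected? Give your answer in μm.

0.0874 μm

Top surface (1.29 → 1.4): reflection off a higher-index medium gives a half-wave phase shift.
Ray reflecting at the bottom interface goes from n = 1.4 toward n = 2.44: a half-wave phase shift.
Net: no relative phase inversion (both shifts match).
So the condition for destructive reflection is 2 n t cos θ_r = (m + ½) λ.
Snell's law: 1.29 sin 37.1° = 1.4 sin θ_r → sin θ_r = 0.556, cos θ_r = 0.831.
Minimum at m = 0: t = λ / (4 n cos θ_r) = 407 / (4 × 1.4 × 0.831) = 87.4 nm.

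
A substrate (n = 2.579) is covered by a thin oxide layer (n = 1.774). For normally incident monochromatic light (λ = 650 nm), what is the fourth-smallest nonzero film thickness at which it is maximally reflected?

Ray reflecting at the top interface goes from n = 1.0 toward n = 1.774: a half-wave phase shift.
Ray reflecting at the bottom interface goes from n = 1.774 toward n = 2.579: a half-wave phase shift.
Net: no relative phase inversion (both shifts match).
With no net inversion, constructive interference in reflection requires 2 n t = m λ.
The fourth-smallest nonzero thickness corresponds to m = 4: t = m λ / (2 n) = 4.00 × 650 / (2 × 1.774) = 733 nm.

733 nm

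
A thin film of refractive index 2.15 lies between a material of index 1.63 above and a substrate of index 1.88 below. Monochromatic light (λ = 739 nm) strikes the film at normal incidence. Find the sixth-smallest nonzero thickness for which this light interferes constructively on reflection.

945 nm

At the upper boundary (n = 1.63 to n = 2.15) the reflected ray undergoes a half-wave phase shift.
At the lower boundary (n = 2.15 to n = 1.88) the reflected ray undergoes no phase shift.
Net: one phase inversion between the two reflected rays.
For strong reflection here: 2 n t = (m + ½) λ.
The sixth-smallest nonzero thickness corresponds to m = 5: t = (m + ½) λ / (2 n) = 5.50 × 739 / (2 × 2.15) = 945 nm.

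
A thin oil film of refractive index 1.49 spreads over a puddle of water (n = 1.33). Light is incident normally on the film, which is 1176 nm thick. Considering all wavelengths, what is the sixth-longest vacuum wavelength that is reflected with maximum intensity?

Ray reflecting at the top interface goes from n = 1.0 toward n = 1.49: a half-wave phase shift.
At the lower boundary (n = 1.49 to n = 1.33) the reflected ray undergoes no phase shift.
Net: one phase inversion between the two reflected rays.
For maximum reflection here: 2 n t = (m + ½) λ.
λ = 2 n t / (m + ½). The sixth-longest wavelength is m = 5: λ = 2 × 1.49 × 1176 / 5.50 = 637 nm.

637 nm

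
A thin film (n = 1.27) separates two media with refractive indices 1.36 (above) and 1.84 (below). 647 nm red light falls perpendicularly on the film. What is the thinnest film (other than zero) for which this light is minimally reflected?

At the upper boundary (n = 1.36 to n = 1.27) the reflected ray undergoes no phase shift.
At the lower boundary (n = 1.27 to n = 1.84) the reflected ray undergoes a half-wave phase shift.
Net: one phase inversion between the two reflected rays.
So the condition for destructive reflection is 2 n t = m λ.
Minimum nonzero at m = 1: t = λ / (2 n) = 647 / (2 × 1.27) = 255 nm.

255 nm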